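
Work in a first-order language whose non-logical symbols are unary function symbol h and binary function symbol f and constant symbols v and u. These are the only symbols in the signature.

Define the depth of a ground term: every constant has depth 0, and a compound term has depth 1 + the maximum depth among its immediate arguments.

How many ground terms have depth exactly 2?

66

If N_k denotes the number of depth-≤k ground terms, the 2 constants give N_0 = 2, and each function symbol of arity r contributes N_{k-1}^r new terms at level k: N_k = 2 + N_{k-1} + N_{k-1}^2.
N_0 = 2
N_1 = 2 + 2 + 2^2 = 8
N_2 = 2 + 8 + 8^2 = 74
Terms of depth exactly 2: N_2 − N_1 = 74 − 8 = 66.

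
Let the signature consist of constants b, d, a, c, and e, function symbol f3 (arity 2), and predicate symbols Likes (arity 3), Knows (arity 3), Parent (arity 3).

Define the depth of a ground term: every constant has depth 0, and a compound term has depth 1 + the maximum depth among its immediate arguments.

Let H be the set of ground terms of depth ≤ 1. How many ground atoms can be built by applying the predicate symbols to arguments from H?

81000

First count ground terms of depth ≤ 1.
Write N_k for the number of ground terms of depth ≤ k. A term of depth ≤ k is either a constant or a function symbol applied to arguments of depth ≤ k−1, so N_k = 5 + N_{k-1}^2.
N_0 = 5
N_1 = 5 + 5^2 = 30
So |H| = 30.
Each predicate of arity r yields |H|^r ground atoms (one per choice of an r-tuple from H):
  Likes: 30^3 = 27000;  Knows: 30^3 = 27000;  Parent: 30^3 = 27000
Total ground atoms: 27000 + 27000 + 27000 = 81000.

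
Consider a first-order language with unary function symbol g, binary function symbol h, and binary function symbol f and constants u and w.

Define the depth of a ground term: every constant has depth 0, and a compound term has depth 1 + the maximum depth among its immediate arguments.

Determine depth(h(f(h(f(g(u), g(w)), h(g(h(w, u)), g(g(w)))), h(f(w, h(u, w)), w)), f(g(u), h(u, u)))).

depth(g(u)) = 1 + depth(u) = 1 + 0 = 1
depth(g(w)) = 1 + depth(w) = 1 + 0 = 1
depth(f(g(u), g(w))) = 1 + max(1, 1) = 2
depth(h(w, u)) = 1 + max(0, 0) = 1
depth(g(h(w, u))) = 1 + depth(h(w, u)) = 1 + 1 = 2
depth(g(g(w))) = 1 + depth(g(w)) = 1 + 1 = 2
depth(h(g(h(w, u)), g(g(w)))) = 1 + max(2, 2) = 3
depth(h(f(g(u), g(w)), h(g(h(w, u)), g(g(w))))) = 1 + max(2, 3) = 4
depth(h(u, w)) = 1 + max(0, 0) = 1
depth(f(w, h(u, w))) = 1 + max(0, 1) = 2
depth(h(f(w, h(u, w)), w)) = 1 + max(2, 0) = 3
depth(f(h(f(g(u), g(w)), h(g(h(w, u)), g(g(w)))), h(f(w, h(u, w)), w))) = 1 + max(4, 3) = 5
depth(h(u, u)) = 1 + max(0, 0) = 1
depth(f(g(u), h(u, u))) = 1 + max(1, 1) = 2
depth(h(f(h(f(g(u), g(w)), h(g(h(w, u)), g(g(w)))), h(f(w, h(u, w)), w)), f(g(u), h(u, u)))) = 1 + max(5, 2) = 6

6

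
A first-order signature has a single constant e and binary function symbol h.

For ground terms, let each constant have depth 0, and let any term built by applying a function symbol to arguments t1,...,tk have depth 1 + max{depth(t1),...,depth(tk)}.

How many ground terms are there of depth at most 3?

Let N_k count ground terms of depth at most k. Each non-constant term of depth ≤ k is some function symbol applied to depth-≤(k−1) arguments, giving N_k = 1 + N_{k-1}^2.
N_0 = 1
N_1 = 1 + 1^2 = 2
N_2 = 1 + 2^2 = 5
N_3 = 1 + 5^2 = 26

26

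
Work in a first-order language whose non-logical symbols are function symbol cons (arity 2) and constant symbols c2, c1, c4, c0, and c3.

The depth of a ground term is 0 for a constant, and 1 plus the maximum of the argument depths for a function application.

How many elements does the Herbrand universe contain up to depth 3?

Let N_k count ground terms of depth at most k. Each non-constant term of depth ≤ k is some function symbol applied to depth-≤(k−1) arguments, giving N_k = 5 + N_{k-1}^2.
N_0 = 5
N_1 = 5 + 5^2 = 30
N_2 = 5 + 30^2 = 905
N_3 = 5 + 905^2 = 819030

819030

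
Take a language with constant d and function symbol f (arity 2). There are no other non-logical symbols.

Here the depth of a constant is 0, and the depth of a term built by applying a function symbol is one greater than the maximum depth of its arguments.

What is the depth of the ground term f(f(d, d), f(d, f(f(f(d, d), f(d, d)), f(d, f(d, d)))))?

depth(f(d, d)) = 1 + max(0, 0) = 1
depth(f(f(d, d), f(d, d))) = 1 + max(1, 1) = 2
depth(f(d, f(d, d))) = 1 + max(0, 1) = 2
depth(f(f(f(d, d), f(d, d)), f(d, f(d, d)))) = 1 + max(2, 2) = 3
depth(f(d, f(f(f(d, d), f(d, d)), f(d, f(d, d))))) = 1 + max(0, 3) = 4
depth(f(f(d, d), f(d, f(f(f(d, d), f(d, d)), f(d, f(d, d)))))) = 1 + max(1, 4) = 5

5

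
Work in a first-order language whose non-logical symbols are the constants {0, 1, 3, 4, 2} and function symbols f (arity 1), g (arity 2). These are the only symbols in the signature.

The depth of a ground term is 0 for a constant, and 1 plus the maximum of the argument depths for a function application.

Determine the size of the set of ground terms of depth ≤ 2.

If N_k denotes the number of depth-≤k ground terms, the 5 constants give N_0 = 5, and each function symbol of arity r contributes N_{k-1}^r new terms at level k: N_k = 5 + N_{k-1} + N_{k-1}^2.
N_0 = 5
N_1 = 5 + 5 + 5^2 = 35
N_2 = 5 + 35 + 35^2 = 1265

1265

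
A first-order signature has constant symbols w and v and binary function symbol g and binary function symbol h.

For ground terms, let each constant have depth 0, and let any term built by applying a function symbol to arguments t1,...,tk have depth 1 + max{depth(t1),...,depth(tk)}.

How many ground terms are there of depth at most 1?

10

Let N_k = |{terms of depth ≤ k}|. Then N_0 = 2 and N_k = 2 + N_{k-1}^2 + N_{k-1}^2 for k ≥ 1 (one summand per function symbol, arity giving the exponent).
N_0 = 2
N_1 = 2 + 2^2 + 2^2 = 10
Explicitly: w, v, g(w, w), g(w, v), g(v, w), g(v, v), h(w, w), h(w, v), h(v, w), h(v, v).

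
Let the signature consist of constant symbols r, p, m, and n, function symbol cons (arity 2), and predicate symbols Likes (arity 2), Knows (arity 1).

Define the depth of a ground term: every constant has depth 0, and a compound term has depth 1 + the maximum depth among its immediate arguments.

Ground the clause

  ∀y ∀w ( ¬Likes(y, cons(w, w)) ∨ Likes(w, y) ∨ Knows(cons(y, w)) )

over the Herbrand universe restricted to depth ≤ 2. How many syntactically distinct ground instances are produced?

163216

Ground terms of depth ≤ 2:
  If N_k denotes the number of depth-≤k ground terms, the 4 constants give N_0 = 4, and each function symbol of arity r contributes N_{k-1}^r new terms at level k: N_k = 4 + N_{k-1}^2.
  N_0 = 4
  N_1 = 4 + 4^2 = 20
  N_2 = 4 + 20^2 = 404
So there are 404 ground terms available for substitution.
The body mentions every one of the 2 quantified variables; since ground terms form a free algebra, no two substitutions collapse to the same formula.
Number of ground instances = 404^2 = 163216.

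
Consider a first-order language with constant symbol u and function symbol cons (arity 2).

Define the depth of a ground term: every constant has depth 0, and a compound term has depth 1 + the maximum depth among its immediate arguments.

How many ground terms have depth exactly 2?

3

If N_k denotes the number of depth-≤k ground terms, the 1 constant gives N_0 = 1, and each function symbol of arity r contributes N_{k-1}^r new terms at level k: N_k = 1 + N_{k-1}^2.
N_0 = 1
N_1 = 1 + 1^2 = 2
N_2 = 1 + 2^2 = 5
Terms of depth exactly 2: N_2 − N_1 = 5 − 2 = 3.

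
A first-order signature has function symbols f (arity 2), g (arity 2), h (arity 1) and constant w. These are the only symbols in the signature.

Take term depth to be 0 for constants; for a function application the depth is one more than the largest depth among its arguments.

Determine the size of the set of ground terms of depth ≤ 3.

Count level by level. With function symbols f/2, g/2, h/1, the terms of depth ≤ k are the 1 constant together with each function applied to depth-≤(k−1) tuples, so N_k = 1 + N_{k-1}^2 + N_{k-1}^2 + N_{k-1}.
N_0 = 1
N_1 = 1 + 1^2 + 1^2 + 1 = 4
N_2 = 1 + 4^2 + 4^2 + 4 = 37
N_3 = 1 + 37^2 + 37^2 + 37 = 2776

2776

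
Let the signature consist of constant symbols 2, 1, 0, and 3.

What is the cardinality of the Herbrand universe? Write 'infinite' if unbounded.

There are no function symbols, so every ground term is one of the 4 constants.
The Herbrand universe is {2, 1, 0, 3}, which is finite with 4 elements.

4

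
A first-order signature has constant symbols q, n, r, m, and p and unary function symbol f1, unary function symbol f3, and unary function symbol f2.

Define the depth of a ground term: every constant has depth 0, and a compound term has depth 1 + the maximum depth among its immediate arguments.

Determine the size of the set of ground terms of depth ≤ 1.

If N_k denotes the number of depth-≤k ground terms, the 5 constants give N_0 = 5, and each function symbol of arity r contributes N_{k-1}^r new terms at level k: N_k = 5 + N_{k-1} + N_{k-1} + N_{k-1}.
N_0 = 5
N_1 = 5 + 5 + 5 + 5 = 20

20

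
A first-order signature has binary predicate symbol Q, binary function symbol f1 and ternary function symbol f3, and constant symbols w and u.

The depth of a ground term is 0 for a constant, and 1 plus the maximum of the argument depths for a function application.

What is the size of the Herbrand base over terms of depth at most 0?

First count ground terms of depth ≤ 0.
Count level by level. With function symbols f1/2, f3/3, the terms of depth ≤ k are the 2 constants together with each function applied to depth-≤(k−1) tuples, so N_k = 2 + N_{k-1}^2 + N_{k-1}^3.
N_0 = 2
So |H| = 2.
A ground atom is a predicate applied to a tuple of terms from H, so the count is the sum over predicates of |H|^arity:
  Q: 2^2 = 4
Total ground atoms: 4.

4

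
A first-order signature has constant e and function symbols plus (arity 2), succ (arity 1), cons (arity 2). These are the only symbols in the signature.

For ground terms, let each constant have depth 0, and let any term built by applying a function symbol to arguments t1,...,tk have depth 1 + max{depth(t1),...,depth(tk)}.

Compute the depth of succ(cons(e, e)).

depth(cons(e, e)) = 1 + max(0, 0) = 1
depth(succ(cons(e, e))) = 1 + depth(cons(e, e)) = 1 + 1 = 2

2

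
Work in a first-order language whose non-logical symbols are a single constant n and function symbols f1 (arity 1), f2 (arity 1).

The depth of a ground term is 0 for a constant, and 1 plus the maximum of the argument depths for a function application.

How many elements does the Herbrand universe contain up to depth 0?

1

Let N_k count ground terms of depth at most k. Each non-constant term of depth ≤ k is some function symbol applied to depth-≤(k−1) arguments, giving N_k = 1 + N_{k-1} + N_{k-1}.
N_0 = 1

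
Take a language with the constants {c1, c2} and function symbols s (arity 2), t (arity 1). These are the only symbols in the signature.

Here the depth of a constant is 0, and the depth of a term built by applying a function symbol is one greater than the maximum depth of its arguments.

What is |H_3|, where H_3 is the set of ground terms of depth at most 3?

Write N_k for the number of ground terms of depth ≤ k. A term of depth ≤ k is either a constant or a function symbol applied to arguments of depth ≤ k−1, so N_k = 2 + N_{k-1}^2 + N_{k-1}.
N_0 = 2
N_1 = 2 + 2^2 + 2 = 8
N_2 = 2 + 8^2 + 8 = 74
N_3 = 2 + 74^2 + 74 = 5552

5552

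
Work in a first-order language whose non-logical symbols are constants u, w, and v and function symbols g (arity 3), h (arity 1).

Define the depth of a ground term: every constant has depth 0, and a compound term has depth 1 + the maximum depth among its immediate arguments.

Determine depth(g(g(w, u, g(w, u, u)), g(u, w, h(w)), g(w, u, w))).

3

depth(g(w, u, u)) = 1 + max(0, 0, 0) = 1
depth(g(w, u, g(w, u, u))) = 1 + max(0, 0, 1) = 2
depth(h(w)) = 1 + depth(w) = 1 + 0 = 1
depth(g(u, w, h(w))) = 1 + max(0, 0, 1) = 2
depth(g(w, u, w)) = 1 + max(0, 0, 0) = 1
depth(g(g(w, u, g(w, u, u)), g(u, w, h(w)), g(w, u, w))) = 1 + max(2, 2, 1) = 3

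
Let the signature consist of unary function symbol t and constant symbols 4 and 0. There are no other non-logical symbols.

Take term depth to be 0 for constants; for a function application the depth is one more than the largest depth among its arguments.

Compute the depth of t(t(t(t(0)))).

4

depth(t(0)) = 1 + depth(0) = 1 + 0 = 1
depth(t(t(0))) = 1 + depth(t(0)) = 1 + 1 = 2
depth(t(t(t(0)))) = 1 + depth(t(t(0))) = 1 + 2 = 3
depth(t(t(t(t(0))))) = 1 + depth(t(t(t(0)))) = 1 + 3 = 4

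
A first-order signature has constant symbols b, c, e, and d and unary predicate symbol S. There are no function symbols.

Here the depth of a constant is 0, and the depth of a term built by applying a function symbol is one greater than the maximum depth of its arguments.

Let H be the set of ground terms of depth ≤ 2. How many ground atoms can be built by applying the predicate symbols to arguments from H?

4

First count ground terms of depth ≤ 2.
With no function symbols every ground term is a constant, so there are exactly 4 ground terms at every depth bound.
N_0 = 4
N_1 = 4
N_2 = 4
Explicitly: b, c, e, d.
So |H| = 4.
A ground atom is a predicate applied to a tuple of terms from H, so the count is the sum over predicates of |H|^arity:
  S: 4
Total ground atoms: 4.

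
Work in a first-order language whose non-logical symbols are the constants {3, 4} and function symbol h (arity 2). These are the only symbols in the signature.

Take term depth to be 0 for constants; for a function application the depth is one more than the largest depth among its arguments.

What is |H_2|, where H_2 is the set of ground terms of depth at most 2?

38

Let N_k count ground terms of depth at most k. Each non-constant term of depth ≤ k is some function symbol applied to depth-≤(k−1) arguments, giving N_k = 2 + N_{k-1}^2.
N_0 = 2
N_1 = 2 + 2^2 = 6
N_2 = 2 + 6^2 = 38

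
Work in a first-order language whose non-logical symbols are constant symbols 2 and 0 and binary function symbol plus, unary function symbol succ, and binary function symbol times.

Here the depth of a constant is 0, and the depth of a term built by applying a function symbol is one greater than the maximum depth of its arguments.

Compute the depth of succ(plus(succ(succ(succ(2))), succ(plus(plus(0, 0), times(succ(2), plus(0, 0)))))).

6

depth(succ(2)) = 1 + depth(2) = 1 + 0 = 1
depth(succ(succ(2))) = 1 + depth(succ(2)) = 1 + 1 = 2
depth(succ(succ(succ(2)))) = 1 + depth(succ(succ(2))) = 1 + 2 = 3
depth(plus(0, 0)) = 1 + max(0, 0) = 1
depth(times(succ(2), plus(0, 0))) = 1 + max(1, 1) = 2
depth(plus(plus(0, 0), times(succ(2), plus(0, 0)))) = 1 + max(1, 2) = 3
depth(succ(plus(plus(0, 0), times(succ(2), plus(0, 0))))) = 1 + depth(plus(plus(0, 0), times(succ(2), plus(0, 0)))) = 1 + 3 = 4
depth(plus(succ(succ(succ(2))), succ(plus(plus(0, 0), times(succ(2), plus(0, 0)))))) = 1 + max(3, 4) = 5
depth(succ(plus(succ(succ(succ(2))), succ(plus(plus(0, 0), times(succ(2), plus(0, 0))))))) = 1 + depth(plus(succ(succ(succ(2))), succ(plus(plus(0, 0), times(succ(2), plus(0, 0)))))) = 1 + 5 = 6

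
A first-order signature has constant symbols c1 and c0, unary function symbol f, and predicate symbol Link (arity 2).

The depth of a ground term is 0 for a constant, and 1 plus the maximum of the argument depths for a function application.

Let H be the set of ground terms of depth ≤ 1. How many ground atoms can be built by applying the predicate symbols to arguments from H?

16

First count ground terms of depth ≤ 1.
Let N_k count ground terms of depth at most k. Each non-constant term of depth ≤ k is some function symbol applied to depth-≤(k−1) arguments, giving N_k = 2 + N_{k-1}.
N_0 = 2
N_1 = 2 + 2 = 4
So |H| = 4.
Ground atoms are formed by filling each argument slot of a predicate with a term from H, so an r-ary predicate gives |H|^r atoms:
  Link: 4^2 = 16
Total ground atoms: 16.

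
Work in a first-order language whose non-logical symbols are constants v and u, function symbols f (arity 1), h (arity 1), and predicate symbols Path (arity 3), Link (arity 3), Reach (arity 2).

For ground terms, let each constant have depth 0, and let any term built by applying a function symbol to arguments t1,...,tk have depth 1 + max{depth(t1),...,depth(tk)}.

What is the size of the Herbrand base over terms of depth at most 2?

5684

First count ground terms of depth ≤ 2.
If N_k denotes the number of depth-≤k ground terms, the 2 constants give N_0 = 2, and each function symbol of arity r contributes N_{k-1}^r new terms at level k: N_k = 2 + N_{k-1} + N_{k-1}.
N_0 = 2
N_1 = 2 + 2 + 2 = 6
N_2 = 2 + 6 + 6 = 14
So |H| = 14.
For each predicate symbol, the number of ground atoms is |H| raised to its arity; summing:
  Path: 14^3 = 2744;  Link: 14^3 = 2744;  Reach: 14^2 = 196
Total ground atoms: 2744 + 2744 + 196 = 5684.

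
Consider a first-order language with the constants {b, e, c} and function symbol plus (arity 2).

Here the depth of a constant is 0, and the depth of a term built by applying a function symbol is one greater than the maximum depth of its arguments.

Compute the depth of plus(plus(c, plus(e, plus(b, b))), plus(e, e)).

depth(plus(b, b)) = 1 + max(0, 0) = 1
depth(plus(e, plus(b, b))) = 1 + max(0, 1) = 2
depth(plus(c, plus(e, plus(b, b)))) = 1 + max(0, 2) = 3
depth(plus(e, e)) = 1 + max(0, 0) = 1
depth(plus(plus(c, plus(e, plus(b, b))), plus(e, e))) = 1 + max(3, 1) = 4

4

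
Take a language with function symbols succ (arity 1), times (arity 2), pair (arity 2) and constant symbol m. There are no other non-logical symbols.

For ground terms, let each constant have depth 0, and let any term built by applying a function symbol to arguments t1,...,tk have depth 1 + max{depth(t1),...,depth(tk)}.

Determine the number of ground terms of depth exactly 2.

Write N_k for the number of ground terms of depth ≤ k. A term of depth ≤ k is either a constant or a function symbol applied to arguments of depth ≤ k−1, so N_k = 1 + N_{k-1} + N_{k-1}^2 + N_{k-1}^2.
N_0 = 1
N_1 = 1 + 1 + 1^2 + 1^2 = 4
N_2 = 1 + 4 + 4^2 + 4^2 = 37
Terms of depth exactly 2: N_2 − N_1 = 37 − 4 = 33.

33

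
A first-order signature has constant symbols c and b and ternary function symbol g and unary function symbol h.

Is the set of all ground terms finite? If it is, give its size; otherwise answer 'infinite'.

The signature has at least one function symbol (g, arity 3) and at least one constant (c).
Iterating g gives infinitely many distinct ground terms: c, g(c, c, c), g(g(c, c, c), g(c, c, c), g(c, c, c)), ...
So the Herbrand universe is infinite.

infinite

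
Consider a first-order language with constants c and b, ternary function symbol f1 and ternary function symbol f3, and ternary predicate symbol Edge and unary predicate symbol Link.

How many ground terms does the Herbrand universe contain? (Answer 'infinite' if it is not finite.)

infinite

The signature has at least one function symbol (f1, arity 3) and at least one constant (c).
Iterating f1 gives infinitely many distinct ground terms: c, f1(c, c, c), f1(f1(c, c, c), f1(c, c, c), f1(c, c, c)), ...
So the Herbrand universe is infinite.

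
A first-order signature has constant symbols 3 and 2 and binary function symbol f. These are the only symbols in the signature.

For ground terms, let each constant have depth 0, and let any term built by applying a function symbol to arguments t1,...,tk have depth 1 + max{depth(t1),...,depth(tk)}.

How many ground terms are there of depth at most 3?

Count level by level. With function symbols f/2, the terms of depth ≤ k are the 2 constants together with each function applied to depth-≤(k−1) tuples, so N_k = 2 + N_{k-1}^2.
N_0 = 2
N_1 = 2 + 2^2 = 6
N_2 = 2 + 6^2 = 38
N_3 = 2 + 38^2 = 1446

1446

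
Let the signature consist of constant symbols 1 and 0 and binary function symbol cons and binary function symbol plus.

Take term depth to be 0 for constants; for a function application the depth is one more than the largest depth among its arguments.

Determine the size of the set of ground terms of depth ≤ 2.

202

Count level by level. With function symbols cons/2, plus/2, the terms of depth ≤ k are the 2 constants together with each function applied to depth-≤(k−1) tuples, so N_k = 2 + N_{k-1}^2 + N_{k-1}^2.
N_0 = 2
N_1 = 2 + 2^2 + 2^2 = 10
N_2 = 2 + 10^2 + 10^2 = 202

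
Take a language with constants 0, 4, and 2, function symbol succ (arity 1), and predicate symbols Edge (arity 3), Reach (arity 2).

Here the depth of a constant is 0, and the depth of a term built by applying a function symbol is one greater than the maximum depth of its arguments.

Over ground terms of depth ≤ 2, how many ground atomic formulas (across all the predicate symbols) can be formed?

First count ground terms of depth ≤ 2.
Count level by level. With function symbols succ/1, the terms of depth ≤ k are the 3 constants together with each function applied to depth-≤(k−1) tuples, so N_k = 3 + N_{k-1}.
N_0 = 3
N_1 = 3 + 3 = 6
N_2 = 3 + 6 = 9
So |H| = 9.
A ground atom is a predicate applied to a tuple of terms from H, so the count is the sum over predicates of |H|^arity:
  Edge: 9^3 = 729;  Reach: 9^2 = 81
Total ground atoms: 729 + 81 = 810.

810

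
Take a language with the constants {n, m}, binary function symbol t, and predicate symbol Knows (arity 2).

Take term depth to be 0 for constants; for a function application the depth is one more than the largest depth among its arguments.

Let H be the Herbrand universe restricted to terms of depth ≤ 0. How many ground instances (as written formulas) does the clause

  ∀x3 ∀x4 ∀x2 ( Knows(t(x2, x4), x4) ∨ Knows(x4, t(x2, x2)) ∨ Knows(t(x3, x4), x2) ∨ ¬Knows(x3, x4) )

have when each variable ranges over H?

Ground terms of depth ≤ 0:
  If N_k denotes the number of depth-≤k ground terms, the 2 constants give N_0 = 2, and each function symbol of arity r contributes N_{k-1}^r new terms at level k: N_k = 2 + N_{k-1}^2.
  N_0 = 2
  Explicitly: n, m.
So there are 2 ground terms available for substitution.
The body mentions every one of the 3 quantified variables; since ground terms form a free algebra, no two substitutions collapse to the same formula.
Number of ground instances = 2^3 = 8.

8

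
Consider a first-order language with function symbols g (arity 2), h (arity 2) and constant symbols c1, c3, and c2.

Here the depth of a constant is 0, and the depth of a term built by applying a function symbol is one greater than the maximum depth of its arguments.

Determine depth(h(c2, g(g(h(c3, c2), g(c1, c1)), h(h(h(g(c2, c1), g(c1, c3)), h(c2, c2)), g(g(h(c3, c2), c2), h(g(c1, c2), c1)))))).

6

depth(h(c3, c2)) = 1 + max(0, 0) = 1
depth(g(c1, c1)) = 1 + max(0, 0) = 1
depth(g(h(c3, c2), g(c1, c1))) = 1 + max(1, 1) = 2
depth(g(c2, c1)) = 1 + max(0, 0) = 1
depth(g(c1, c3)) = 1 + max(0, 0) = 1
depth(h(g(c2, c1), g(c1, c3))) = 1 + max(1, 1) = 2
depth(h(c2, c2)) = 1 + max(0, 0) = 1
depth(h(h(g(c2, c1), g(c1, c3)), h(c2, c2))) = 1 + max(2, 1) = 3
depth(g(h(c3, c2), c2)) = 1 + max(1, 0) = 2
depth(g(c1, c2)) = 1 + max(0, 0) = 1
depth(h(g(c1, c2), c1)) = 1 + max(1, 0) = 2
depth(g(g(h(c3, c2), c2), h(g(c1, c2), c1))) = 1 + max(2, 2) = 3
depth(h(h(h(g(c2, c1), g(c1, c3)), h(c2, c2)), g(g(h(c3, c2), c2), h(g(c1, c2), c1)))) = 1 + max(3, 3) = 4
depth(g(g(h(c3, c2), g(c1, c1)), h(h(h(g(c2, c1), g(c1, c3)), h(c2, c2)), g(g(h(c3, c2), c2), h(g(c1, c2), c1))))) = 1 + max(2, 4) = 5
depth(h(c2, g(g(h(c3, c2), g(c1, c1)), h(h(h(g(c2, c1), g(c1, c3)), h(c2, c2)), g(g(h(c3, c2), c2), h(g(c1, c2), c1)))))) = 1 + max(0, 5) = 6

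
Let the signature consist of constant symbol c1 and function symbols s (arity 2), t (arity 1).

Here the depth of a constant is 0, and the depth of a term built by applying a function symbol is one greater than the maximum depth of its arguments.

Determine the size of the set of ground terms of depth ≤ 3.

183

Let N_k count ground terms of depth at most k. Each non-constant term of depth ≤ k is some function symbol applied to depth-≤(k−1) arguments, giving N_k = 1 + N_{k-1}^2 + N_{k-1}.
N_0 = 1
N_1 = 1 + 1^2 + 1 = 3
N_2 = 1 + 3^2 + 3 = 13
N_3 = 1 + 13^2 + 13 = 183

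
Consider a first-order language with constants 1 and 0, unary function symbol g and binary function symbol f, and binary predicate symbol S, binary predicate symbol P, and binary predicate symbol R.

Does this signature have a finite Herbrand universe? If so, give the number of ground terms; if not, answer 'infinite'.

infinite

The signature has at least one function symbol (g, arity 1) and at least one constant (1).
Iterating g gives infinitely many distinct ground terms: 1, g(1), g(g(1)), ...
So the Herbrand universe is infinite.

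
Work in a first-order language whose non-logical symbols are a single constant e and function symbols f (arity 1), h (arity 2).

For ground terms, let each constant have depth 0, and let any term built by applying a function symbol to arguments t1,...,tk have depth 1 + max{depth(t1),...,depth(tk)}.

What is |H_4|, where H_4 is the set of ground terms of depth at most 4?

33673

Let N_k = |{terms of depth ≤ k}|. Then N_0 = 1 and N_k = 1 + N_{k-1} + N_{k-1}^2 for k ≥ 1 (one summand per function symbol, arity giving the exponent).
N_0 = 1
N_1 = 1 + 1 + 1^2 = 3
N_2 = 1 + 3 + 3^2 = 13
N_3 = 1 + 13 + 13^2 = 183
N_4 = 1 + 183 + 183^2 = 33673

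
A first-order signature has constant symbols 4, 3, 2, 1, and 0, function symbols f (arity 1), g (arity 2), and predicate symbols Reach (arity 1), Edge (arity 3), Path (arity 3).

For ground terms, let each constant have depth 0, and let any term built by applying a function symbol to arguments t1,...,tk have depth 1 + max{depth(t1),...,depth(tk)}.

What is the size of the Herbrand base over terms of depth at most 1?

First count ground terms of depth ≤ 1.
Let N_k count ground terms of depth at most k. Each non-constant term of depth ≤ k is some function symbol applied to depth-≤(k−1) arguments, giving N_k = 5 + N_{k-1} + N_{k-1}^2.
N_0 = 5
N_1 = 5 + 5 + 5^2 = 35
So |H| = 35.
For each predicate symbol, the number of ground atoms is |H| raised to its arity; summing:
  Reach: 35;  Edge: 35^3 = 42875;  Path: 35^3 = 42875
Total ground atoms: 35 + 42875 + 42875 = 85785.

85785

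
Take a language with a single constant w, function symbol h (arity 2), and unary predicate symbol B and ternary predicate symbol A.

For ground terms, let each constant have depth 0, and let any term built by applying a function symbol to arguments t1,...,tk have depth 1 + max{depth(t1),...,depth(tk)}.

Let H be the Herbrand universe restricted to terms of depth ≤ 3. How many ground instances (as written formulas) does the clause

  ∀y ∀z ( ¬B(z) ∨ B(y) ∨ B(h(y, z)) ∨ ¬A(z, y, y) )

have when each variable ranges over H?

Ground terms of depth ≤ 3:
  Count level by level. With function symbols h/2, the terms of depth ≤ k are the 1 constant together with each function applied to depth-≤(k−1) tuples, so N_k = 1 + N_{k-1}^2.
  N_0 = 1
  N_1 = 1 + 1^2 = 2
  N_2 = 1 + 2^2 = 5
  N_3 = 1 + 5^2 = 26
So there are 26 ground terms available for substitution.
There are 2 variables to instantiate (y, z), each occurring in at least one literal, so different choices give different ground instances.
Number of ground instances = 26^2 = 676.

676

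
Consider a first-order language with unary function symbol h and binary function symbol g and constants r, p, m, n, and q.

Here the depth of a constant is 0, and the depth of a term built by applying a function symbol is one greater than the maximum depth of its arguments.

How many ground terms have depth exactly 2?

Let N_k = |{terms of depth ≤ k}|. Then N_0 = 5 and N_k = 5 + N_{k-1} + N_{k-1}^2 for k ≥ 1 (one summand per function symbol, arity giving the exponent).
N_0 = 5
N_1 = 5 + 5 + 5^2 = 35
N_2 = 5 + 35 + 35^2 = 1265
Terms of depth exactly 2: N_2 − N_1 = 1265 − 35 = 1230.

1230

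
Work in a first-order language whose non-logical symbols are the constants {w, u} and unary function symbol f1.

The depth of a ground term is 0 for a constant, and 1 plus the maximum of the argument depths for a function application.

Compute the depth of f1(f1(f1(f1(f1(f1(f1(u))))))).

depth(f1(u)) = 1 + depth(u) = 1 + 0 = 1
depth(f1(f1(u))) = 1 + depth(f1(u)) = 1 + 1 = 2
depth(f1(f1(f1(u)))) = 1 + depth(f1(f1(u))) = 1 + 2 = 3
depth(f1(f1(f1(f1(u))))) = 1 + depth(f1(f1(f1(u)))) = 1 + 3 = 4
depth(f1(f1(f1(f1(f1(u)))))) = 1 + depth(f1(f1(f1(f1(u))))) = 1 + 4 = 5
depth(f1(f1(f1(f1(f1(f1(u))))))) = 1 + depth(f1(f1(f1(f1(f1(u)))))) = 1 + 5 = 6
depth(f1(f1(f1(f1(f1(f1(f1(u)))))))) = 1 + depth(f1(f1(f1(f1(f1(f1(u))))))) = 1 + 6 = 7

7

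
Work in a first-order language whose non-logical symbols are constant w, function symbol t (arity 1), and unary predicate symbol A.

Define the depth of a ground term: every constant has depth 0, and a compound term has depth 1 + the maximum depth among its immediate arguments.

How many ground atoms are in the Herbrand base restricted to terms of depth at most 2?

3

First count ground terms of depth ≤ 2.
Let N_k count ground terms of depth at most k. Each non-constant term of depth ≤ k is some function symbol applied to depth-≤(k−1) arguments, giving N_k = 1 + N_{k-1}.
N_0 = 1
N_1 = 1 + 1 = 2
N_2 = 1 + 2 = 3
Explicitly: w, t(w), t(t(w)).
So |H| = 3.
A ground atom is a predicate applied to a tuple of terms from H, so the count is the sum over predicates of |H|^arity:
  A: 3
Total ground atoms: 3.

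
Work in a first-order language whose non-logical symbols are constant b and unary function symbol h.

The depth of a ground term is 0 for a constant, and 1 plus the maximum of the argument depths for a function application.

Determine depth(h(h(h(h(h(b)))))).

5

depth(h(b)) = 1 + depth(b) = 1 + 0 = 1
depth(h(h(b))) = 1 + depth(h(b)) = 1 + 1 = 2
depth(h(h(h(b)))) = 1 + depth(h(h(b))) = 1 + 2 = 3
depth(h(h(h(h(b))))) = 1 + depth(h(h(h(b)))) = 1 + 3 = 4
depth(h(h(h(h(h(b)))))) = 1 + depth(h(h(h(h(b))))) = 1 + 4 = 5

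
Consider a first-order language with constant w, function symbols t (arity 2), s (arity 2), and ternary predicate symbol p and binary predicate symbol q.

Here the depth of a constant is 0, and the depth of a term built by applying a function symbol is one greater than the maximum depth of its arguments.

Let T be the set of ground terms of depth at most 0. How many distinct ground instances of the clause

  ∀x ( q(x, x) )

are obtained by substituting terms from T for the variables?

Ground terms of depth ≤ 0:
  Count level by level. With function symbols t/2, s/2, the terms of depth ≤ k are the 1 constant together with each function applied to depth-≤(k−1) tuples, so N_k = 1 + N_{k-1}^2 + N_{k-1}^2.
  N_0 = 1
So there is exactly 1 ground term available for substitution.
The variable x ranges independently over the available ground terms, and distinct assignments produce distinct instances.
Number of ground instances = 1.

1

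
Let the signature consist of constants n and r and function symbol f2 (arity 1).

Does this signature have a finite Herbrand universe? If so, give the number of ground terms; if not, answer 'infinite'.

The signature has at least one function symbol (f2, arity 1) and at least one constant (n).
Iterating f2 gives infinitely many distinct ground terms: n, f2(n), f2(f2(n)), ...
So the Herbrand universe is infinite.

infinite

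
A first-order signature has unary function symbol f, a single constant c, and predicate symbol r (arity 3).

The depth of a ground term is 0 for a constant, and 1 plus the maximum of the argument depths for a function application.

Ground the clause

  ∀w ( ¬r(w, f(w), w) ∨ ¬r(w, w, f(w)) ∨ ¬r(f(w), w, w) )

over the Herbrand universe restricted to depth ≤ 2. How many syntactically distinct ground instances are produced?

3

Ground terms of depth ≤ 2:
  Let N_k count ground terms of depth at most k. Each non-constant term of depth ≤ k is some function symbol applied to depth-≤(k−1) arguments, giving N_k = 1 + N_{k-1}.
  N_0 = 1
  N_1 = 1 + 1 = 2
  N_2 = 1 + 2 = 3
So there are 3 ground terms available for substitution.
The clause has 1 distinct variable (w), which appears in the body. In the free term algebra distinct substitutions yield syntactically distinct ground instances.
Number of ground instances = 3.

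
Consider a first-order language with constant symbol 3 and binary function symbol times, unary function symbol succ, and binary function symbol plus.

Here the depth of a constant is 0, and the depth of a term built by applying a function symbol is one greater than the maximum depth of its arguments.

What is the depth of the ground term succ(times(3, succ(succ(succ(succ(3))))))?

depth(succ(3)) = 1 + depth(3) = 1 + 0 = 1
depth(succ(succ(3))) = 1 + depth(succ(3)) = 1 + 1 = 2
depth(succ(succ(succ(3)))) = 1 + depth(succ(succ(3))) = 1 + 2 = 3
depth(succ(succ(succ(succ(3))))) = 1 + depth(succ(succ(succ(3)))) = 1 + 3 = 4
depth(times(3, succ(succ(succ(succ(3)))))) = 1 + max(0, 4) = 5
depth(succ(times(3, succ(succ(succ(succ(3))))))) = 1 + depth(times(3, succ(succ(succ(succ(3)))))) = 1 + 5 = 6

6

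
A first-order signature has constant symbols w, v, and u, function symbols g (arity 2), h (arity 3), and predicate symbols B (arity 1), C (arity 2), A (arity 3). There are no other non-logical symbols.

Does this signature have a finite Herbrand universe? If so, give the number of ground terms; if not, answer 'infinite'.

The signature has at least one function symbol (g, arity 2) and at least one constant (w).
Iterating g gives infinitely many distinct ground terms: w, g(w, w), g(g(w, w), g(w, w)), ...
So the Herbrand universe is infinite.

infinite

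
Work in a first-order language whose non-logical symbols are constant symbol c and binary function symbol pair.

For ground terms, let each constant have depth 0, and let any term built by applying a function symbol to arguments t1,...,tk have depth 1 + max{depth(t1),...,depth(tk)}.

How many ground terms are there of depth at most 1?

2

Let N_k = |{terms of depth ≤ k}|. Then N_0 = 1 and N_k = 1 + N_{k-1}^2 for k ≥ 1 (one summand per function symbol, arity giving the exponent).
N_0 = 1
N_1 = 1 + 1^2 = 2
Explicitly: c, pair(c, c).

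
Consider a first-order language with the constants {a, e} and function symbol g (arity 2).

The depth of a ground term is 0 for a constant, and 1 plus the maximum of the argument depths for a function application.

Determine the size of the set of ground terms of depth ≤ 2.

38

Count level by level. With function symbols g/2, the terms of depth ≤ k are the 2 constants together with each function applied to depth-≤(k−1) tuples, so N_k = 2 + N_{k-1}^2.
N_0 = 2
N_1 = 2 + 2^2 = 6
N_2 = 2 + 6^2 = 38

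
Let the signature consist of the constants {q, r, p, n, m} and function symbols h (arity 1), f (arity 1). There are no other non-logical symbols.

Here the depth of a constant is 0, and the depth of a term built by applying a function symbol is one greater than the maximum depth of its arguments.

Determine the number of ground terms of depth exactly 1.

Let N_k = |{terms of depth ≤ k}|. Then N_0 = 5 and N_k = 5 + N_{k-1} + N_{k-1} for k ≥ 1 (one summand per function symbol, arity giving the exponent).
N_0 = 5
N_1 = 5 + 5 + 5 = 15
Terms of depth exactly 1: N_1 − N_0 = 15 − 5 = 10.

10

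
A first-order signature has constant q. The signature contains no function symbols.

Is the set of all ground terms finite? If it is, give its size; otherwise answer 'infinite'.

There are no function symbols, so the only ground term is the single constant.
The Herbrand universe is {q}, finite with 1 element.

1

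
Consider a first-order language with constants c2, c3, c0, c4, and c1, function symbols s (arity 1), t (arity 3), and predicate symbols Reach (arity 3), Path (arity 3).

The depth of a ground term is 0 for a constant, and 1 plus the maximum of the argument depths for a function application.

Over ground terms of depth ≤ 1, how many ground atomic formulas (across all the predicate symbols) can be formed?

4920750

First count ground terms of depth ≤ 1.
Write N_k for the number of ground terms of depth ≤ k. A term of depth ≤ k is either a constant or a function symbol applied to arguments of depth ≤ k−1, so N_k = 5 + N_{k-1} + N_{k-1}^3.
N_0 = 5
N_1 = 5 + 5 + 5^3 = 135
So |H| = 135.
Ground atoms are formed by filling each argument slot of a predicate with a term from H, so an r-ary predicate gives |H|^r atoms:
  Reach: 135^3 = 2460375;  Path: 135^3 = 2460375
Total ground atoms: 2460375 + 2460375 = 4920750.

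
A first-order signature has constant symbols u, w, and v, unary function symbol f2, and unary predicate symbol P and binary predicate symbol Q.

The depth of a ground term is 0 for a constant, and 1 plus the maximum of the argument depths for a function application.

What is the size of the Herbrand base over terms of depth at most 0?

12

First count ground terms of depth ≤ 0.
Let N_k = |{terms of depth ≤ k}|. Then N_0 = 3 and N_k = 3 + N_{k-1} for k ≥ 1 (one summand per function symbol, arity giving the exponent).
N_0 = 3
Explicitly: u, w, v.
So |H| = 3.
For each predicate symbol, the number of ground atoms is |H| raised to its arity; summing:
  P: 3;  Q: 3^2 = 9
Total ground atoms: 3 + 9 = 12.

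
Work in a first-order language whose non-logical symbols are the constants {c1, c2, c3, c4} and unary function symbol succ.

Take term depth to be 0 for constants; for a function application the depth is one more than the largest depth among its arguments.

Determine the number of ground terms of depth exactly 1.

Write N_k for the number of ground terms of depth ≤ k. A term of depth ≤ k is either a constant or a function symbol applied to arguments of depth ≤ k−1, so N_k = 4 + N_{k-1}.
N_0 = 4
N_1 = 4 + 4 = 8
Terms of depth exactly 1: N_1 − N_0 = 8 − 4 = 4.

4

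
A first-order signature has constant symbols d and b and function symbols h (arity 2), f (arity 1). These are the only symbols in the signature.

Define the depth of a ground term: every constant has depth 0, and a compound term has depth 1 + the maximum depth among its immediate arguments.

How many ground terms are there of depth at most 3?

Write N_k for the number of ground terms of depth ≤ k. A term of depth ≤ k is either a constant or a function symbol applied to arguments of depth ≤ k−1, so N_k = 2 + N_{k-1}^2 + N_{k-1}.
N_0 = 2
N_1 = 2 + 2^2 + 2 = 8
N_2 = 2 + 8^2 + 8 = 74
N_3 = 2 + 74^2 + 74 = 5552

5552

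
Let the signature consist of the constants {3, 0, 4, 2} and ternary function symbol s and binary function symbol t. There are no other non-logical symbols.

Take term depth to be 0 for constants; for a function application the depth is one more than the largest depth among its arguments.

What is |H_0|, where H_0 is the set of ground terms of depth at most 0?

4

If N_k denotes the number of depth-≤k ground terms, the 4 constants give N_0 = 4, and each function symbol of arity r contributes N_{k-1}^r new terms at level k: N_k = 4 + N_{k-1}^3 + N_{k-1}^2.
N_0 = 4
Explicitly: 3, 0, 4, 2.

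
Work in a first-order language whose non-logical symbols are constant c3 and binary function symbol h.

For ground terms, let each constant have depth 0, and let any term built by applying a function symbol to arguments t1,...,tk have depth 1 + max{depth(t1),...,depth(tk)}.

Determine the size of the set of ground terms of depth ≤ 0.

1

Let N_k = |{terms of depth ≤ k}|. Then N_0 = 1 and N_k = 1 + N_{k-1}^2 for k ≥ 1 (one summand per function symbol, arity giving the exponent).
N_0 = 1
Explicitly: c3.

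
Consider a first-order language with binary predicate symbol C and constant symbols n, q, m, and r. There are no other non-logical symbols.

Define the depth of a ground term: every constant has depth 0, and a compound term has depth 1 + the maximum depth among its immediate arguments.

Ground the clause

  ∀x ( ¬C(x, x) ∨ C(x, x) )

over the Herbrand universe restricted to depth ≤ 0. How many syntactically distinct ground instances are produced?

Ground terms of depth ≤ 0:
  With no function symbols every ground term is a constant, so there are exactly 4 ground terms at every depth bound.
  N_0 = 4
  Explicitly: n, q, m, r.
So there are 4 ground terms available for substitution.
The clause has 1 distinct variable (x), which appears in the body. In the free term algebra distinct substitutions yield syntactically distinct ground instances.
Number of ground instances = 4.

4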